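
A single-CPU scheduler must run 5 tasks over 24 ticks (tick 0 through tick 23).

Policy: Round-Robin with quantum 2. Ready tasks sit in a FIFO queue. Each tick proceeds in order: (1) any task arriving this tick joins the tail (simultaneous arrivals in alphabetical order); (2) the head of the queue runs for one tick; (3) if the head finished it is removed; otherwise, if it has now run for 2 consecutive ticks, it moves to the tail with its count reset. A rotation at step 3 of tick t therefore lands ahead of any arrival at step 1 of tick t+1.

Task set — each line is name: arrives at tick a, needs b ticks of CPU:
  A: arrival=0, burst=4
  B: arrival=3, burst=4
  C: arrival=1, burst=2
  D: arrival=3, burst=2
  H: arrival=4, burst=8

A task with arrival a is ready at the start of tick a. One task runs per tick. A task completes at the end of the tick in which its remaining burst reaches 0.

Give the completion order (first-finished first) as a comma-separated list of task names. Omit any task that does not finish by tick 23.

t=0: queue=[A] q_used=0 → run A
t=1: queue=[A,C] q_used=1 → run A
t=2: queue=[C,A] q_used=0 → run C
t=3: queue=[C,A,B,D] q_used=1 → run C
t=4: queue=[A,B,D,H] q_used=0 → run A
t=5: queue=[A,B,D,H] q_used=1 → run A
t=6: queue=[B,D,H] q_used=0 → run B
t=7: queue=[B,D,H] q_used=1 → run B
t=8: queue=[D,H,B] q_used=0 → run D
t=9: queue=[D,H,B] q_used=1 → run D
t=10: queue=[H,B] q_used=0 → run H
t=11: queue=[H,B] q_used=1 → run H
t=12: queue=[B,H] q_used=0 → run B
t=13: queue=[B,H] q_used=1 → run B
t=14: queue=[H] q_used=0 → run H
t=15: queue=[H] q_used=1 → run H
t=16: queue=[H] q_used=0 → run H
t=17: queue=[H] q_used=1 → run H
t=18: queue=[H] q_used=0 → run H
t=19: queue=[H] q_used=1 → run H
t=20: (idle)
t=21: (idle)
t=22: (idle)
t=23: (idle)

completion order = C, A, D, B, H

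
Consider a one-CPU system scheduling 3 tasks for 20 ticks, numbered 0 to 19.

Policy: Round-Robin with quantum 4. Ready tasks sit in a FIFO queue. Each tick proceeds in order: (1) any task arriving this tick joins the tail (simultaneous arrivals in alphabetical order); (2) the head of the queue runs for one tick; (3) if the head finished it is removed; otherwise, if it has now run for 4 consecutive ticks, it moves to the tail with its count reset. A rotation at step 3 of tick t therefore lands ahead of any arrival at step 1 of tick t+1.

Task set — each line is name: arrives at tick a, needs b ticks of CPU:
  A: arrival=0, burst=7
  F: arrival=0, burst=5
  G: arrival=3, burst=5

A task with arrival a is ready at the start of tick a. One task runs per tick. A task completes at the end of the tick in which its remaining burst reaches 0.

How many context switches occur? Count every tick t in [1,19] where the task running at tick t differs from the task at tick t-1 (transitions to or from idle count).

t=0: queue=[A,F] q_used=0 → run A
t=1: queue=[A,F] q_used=1 → run A
t=2: queue=[A,F] q_used=2 → run A
t=3: queue=[A,F,G] q_used=3 → run A
t=4: queue=[F,G,A] q_used=0 → run F
t=5: queue=[F,G,A] q_used=1 → run F
t=6: queue=[F,G,A] q_used=2 → run F
t=7: queue=[F,G,A] q_used=3 → run F
t=8: queue=[G,A,F] q_used=0 → run G
t=9: queue=[G,A,F] q_used=1 → run G
t=10: queue=[G,A,F] q_used=2 → run G
t=11: queue=[G,A,F] q_used=3 → run G
t=12: queue=[A,F,G] q_used=0 → run A
t=13: queue=[A,F,G] q_used=1 → run A
t=14: queue=[A,F,G] q_used=2 → run A
t=15: queue=[F,G] q_used=0 → run F
t=16: queue=[G] q_used=0 → run G
t=17: (idle)
t=18: (idle)
t=19: (idle)

context switches = 6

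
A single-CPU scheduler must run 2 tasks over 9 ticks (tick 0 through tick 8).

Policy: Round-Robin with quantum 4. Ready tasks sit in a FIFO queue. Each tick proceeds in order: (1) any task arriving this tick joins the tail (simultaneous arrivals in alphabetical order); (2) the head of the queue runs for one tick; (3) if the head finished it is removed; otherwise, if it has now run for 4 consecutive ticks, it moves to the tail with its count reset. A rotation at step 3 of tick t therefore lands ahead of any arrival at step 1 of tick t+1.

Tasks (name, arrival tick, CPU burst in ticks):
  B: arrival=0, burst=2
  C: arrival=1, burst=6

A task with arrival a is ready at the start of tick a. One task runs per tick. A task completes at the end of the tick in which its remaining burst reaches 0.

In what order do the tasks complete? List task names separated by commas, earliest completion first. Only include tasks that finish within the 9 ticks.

t=0: queue=[B] q_used=0 → run B
t=1: queue=[B,C] q_used=1 → run B
t=2: queue=[C] q_used=0 → run C
t=3: queue=[C] q_used=1 → run C
t=4: queue=[C] q_used=2 → run C
t=5: queue=[C] q_used=3 → run C
t=6: queue=[C] q_used=0 → run C
t=7: queue=[C] q_used=1 → run C
t=8: (idle)

completion order = B, C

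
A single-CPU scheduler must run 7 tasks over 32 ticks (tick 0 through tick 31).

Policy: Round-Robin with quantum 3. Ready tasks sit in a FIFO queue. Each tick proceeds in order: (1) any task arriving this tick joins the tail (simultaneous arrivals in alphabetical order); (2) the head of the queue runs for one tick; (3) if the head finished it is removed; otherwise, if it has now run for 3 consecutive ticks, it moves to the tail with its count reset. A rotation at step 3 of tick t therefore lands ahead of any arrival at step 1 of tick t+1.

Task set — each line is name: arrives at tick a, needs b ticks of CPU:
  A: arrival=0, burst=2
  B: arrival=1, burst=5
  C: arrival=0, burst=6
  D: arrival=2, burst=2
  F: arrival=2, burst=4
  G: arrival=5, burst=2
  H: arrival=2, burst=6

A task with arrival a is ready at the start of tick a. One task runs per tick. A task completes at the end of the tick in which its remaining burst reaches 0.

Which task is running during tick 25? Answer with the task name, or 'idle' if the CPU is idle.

running at tick 25 = H

t=0: queue=[A,C] q_used=0 → run A
t=1: queue=[A,C,B] q_used=1 → run A
t=2: queue=[C,B,D,F,H] q_used=0 → run C
t=3: queue=[C,B,D,F,H] q_used=1 → run C
t=4: queue=[C,B,D,F,H] q_used=2 → run C
t=5: queue=[B,D,F,H,C,G] q_used=0 → run B
t=6: queue=[B,D,F,H,C,G] q_used=1 → run B
t=7: queue=[B,D,F,H,C,G] q_used=2 → run B
t=8: queue=[D,F,H,C,G,B] q_used=0 → run D
t=9: queue=[D,F,H,C,G,B] q_used=1 → run D
t=10: queue=[F,H,C,G,B] q_used=0 → run F
t=11: queue=[F,H,C,G,B] q_used=1 → run F
t=12: queue=[F,H,C,G,B] q_used=2 → run F
t=13: queue=[H,C,G,B,F] q_used=0 → run H
t=14: queue=[H,C,G,B,F] q_used=1 → run H
t=15: queue=[H,C,G,B,F] q_used=2 → run H
t=16: queue=[C,G,B,F,H] q_used=0 → run C
t=17: queue=[C,G,B,F,H] q_used=1 → run C
t=18: queue=[C,G,B,F,H] q_used=2 → run C
t=19: queue=[G,B,F,H] q_used=0 → run G
t=20: queue=[G,B,F,H] q_used=1 → run G
t=21: queue=[B,F,H] q_used=0 → run B
t=22: queue=[B,F,H] q_used=1 → run B
t=23: queue=[F,H] q_used=0 → run F
t=24: queue=[H] q_used=0 → run H
t=25: queue=[H] q_used=1 → run H
t=26: queue=[H] q_used=2 → run H
t=27: (idle)
t=28: (idle)
t=29: (idle)
t=30: (idle)
t=31: (idle)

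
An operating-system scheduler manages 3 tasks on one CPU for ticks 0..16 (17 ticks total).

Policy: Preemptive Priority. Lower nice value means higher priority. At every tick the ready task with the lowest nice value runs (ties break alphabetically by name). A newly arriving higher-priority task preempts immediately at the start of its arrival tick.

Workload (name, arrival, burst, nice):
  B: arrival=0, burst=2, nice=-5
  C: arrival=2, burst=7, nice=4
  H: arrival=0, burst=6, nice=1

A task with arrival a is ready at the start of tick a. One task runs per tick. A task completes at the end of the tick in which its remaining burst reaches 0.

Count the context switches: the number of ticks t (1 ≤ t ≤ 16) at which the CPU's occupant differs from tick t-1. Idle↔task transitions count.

context switches = 3

t=0: ready={B,H} → run B
t=1: ready={B,H} → run B
t=2: ready={C,H} → run H
t=3: ready={C,H} → run H
t=4: ready={C,H} → run H
t=5: ready={C,H} → run H
t=6: ready={C,H} → run H
t=7: ready={C,H} → run H
t=8: ready={C} → run C
t=9: ready={C} → run C
t=10: ready={C} → run C
t=11: ready={C} → run C
t=12: ready={C} → run C
t=13: ready={C} → run C
t=14: ready={C} → run C
t=15: (idle)
t=16: (idle)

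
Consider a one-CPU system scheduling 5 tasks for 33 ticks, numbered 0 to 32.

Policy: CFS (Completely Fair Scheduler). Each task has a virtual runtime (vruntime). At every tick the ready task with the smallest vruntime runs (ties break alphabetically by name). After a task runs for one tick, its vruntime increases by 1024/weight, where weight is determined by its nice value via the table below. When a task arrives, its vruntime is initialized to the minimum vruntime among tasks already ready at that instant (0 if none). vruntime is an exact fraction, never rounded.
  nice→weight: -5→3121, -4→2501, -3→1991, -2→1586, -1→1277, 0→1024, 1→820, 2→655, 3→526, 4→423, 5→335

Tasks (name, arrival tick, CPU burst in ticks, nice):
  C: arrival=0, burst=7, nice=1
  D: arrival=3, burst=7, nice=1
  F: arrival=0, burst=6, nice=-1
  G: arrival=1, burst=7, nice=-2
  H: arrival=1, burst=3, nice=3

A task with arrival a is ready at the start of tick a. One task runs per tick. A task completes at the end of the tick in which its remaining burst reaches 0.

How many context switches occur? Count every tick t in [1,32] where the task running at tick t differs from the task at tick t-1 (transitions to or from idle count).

context switches = 30

t=0: vr[C=0 F=0] → run C
t=1: vr[C=256/205 F=0 G=0 H=0] → run F
t=2: vr[C=256/205 F=1024/1277 G=0 H=0] → run G
t=3: vr[C=256/205 D=0 F=1024/1277 G=512/793 H=0] → run D
t=4: vr[C=256/205 D=256/205 F=1024/1277 G=512/793 H=0] → run H
t=5: vr[C=256/205 D=256/205 F=1024/1277 G=512/793 H=512/263] → run G
t=6: vr[C=256/205 D=256/205 F=1024/1277 G=1024/793 H=512/263] → run F
t=7: vr[C=256/205 D=256/205 F=2048/1277 G=1024/793 H=512/263] → run C
t=8: vr[C=512/205 D=256/205 F=2048/1277 G=1024/793 H=512/263] → run D
t=9: vr[C=512/205 D=512/205 F=2048/1277 G=1024/793 H=512/263] → run G
t=10: vr[C=512/205 D=512/205 F=2048/1277 G=1536/793 H=512/263] → run F
t=11: vr[C=512/205 D=512/205 F=3072/1277 G=1536/793 H=512/263] → run G
t=12: vr[C=512/205 D=512/205 F=3072/1277 G=2048/793 H=512/263] → run H
t=13: vr[C=512/205 D=512/205 F=3072/1277 G=2048/793 H=1024/263] → run F
t=14: vr[C=512/205 D=512/205 F=4096/1277 G=2048/793 H=1024/263] → run C
t=15: vr[C=768/205 D=512/205 F=4096/1277 G=2048/793 H=1024/263] → run D
t=16: vr[C=768/205 D=768/205 F=4096/1277 G=2048/793 H=1024/263] → run G
t=17: vr[C=768/205 D=768/205 F=4096/1277 G=2560/793 H=1024/263] → run F
t=18: vr[C=768/205 D=768/205 F=5120/1277 G=2560/793 H=1024/263] → run G
t=19: vr[C=768/205 D=768/205 F=5120/1277 G=3072/793 H=1024/263] → run C
t=20: vr[C=1024/205 D=768/205 F=5120/1277 G=3072/793 H=1024/263] → run D
t=21: vr[C=1024/205 D=1024/205 F=5120/1277 G=3072/793 H=1024/263] → run G
t=22: vr[C=1024/205 D=1024/205 F=5120/1277 H=1024/263] → run H
t=23: vr[C=1024/205 D=1024/205 F=5120/1277] → run F
t=24: vr[C=1024/205 D=1024/205] → run C
t=25: vr[C=256/41 D=1024/205] → run D
t=26: vr[C=256/41 D=256/41] → run C
t=27: vr[C=1536/205 D=256/41] → run D
t=28: vr[C=1536/205 D=1536/205] → run C
t=29: vr[D=1536/205] → run D
t=30: (idle)
t=31: (idle)
t=32: (idle)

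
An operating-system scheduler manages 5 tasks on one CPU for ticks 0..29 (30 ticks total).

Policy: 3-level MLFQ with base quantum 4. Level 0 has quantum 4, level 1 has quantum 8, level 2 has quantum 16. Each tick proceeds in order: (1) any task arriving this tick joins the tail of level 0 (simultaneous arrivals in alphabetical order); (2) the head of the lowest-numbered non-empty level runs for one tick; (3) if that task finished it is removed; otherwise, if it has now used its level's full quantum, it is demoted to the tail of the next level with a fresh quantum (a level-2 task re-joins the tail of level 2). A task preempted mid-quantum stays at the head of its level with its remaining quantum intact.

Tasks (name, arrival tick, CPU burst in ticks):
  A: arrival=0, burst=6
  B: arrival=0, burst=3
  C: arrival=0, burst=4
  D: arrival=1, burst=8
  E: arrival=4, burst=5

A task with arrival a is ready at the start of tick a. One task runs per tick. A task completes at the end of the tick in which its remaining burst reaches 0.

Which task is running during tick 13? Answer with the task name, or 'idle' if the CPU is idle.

t=0: L0/L1/L2 = ABC/-/- → run A
t=1: L0/L1/L2 = ABCD/-/- → run A
t=2: L0/L1/L2 = ABCD/-/- → run A
t=3: L0/L1/L2 = ABCD/-/- → run A
t=4: L0/L1/L2 = BCDE/A/- → run B
t=5: L0/L1/L2 = BCDE/A/- → run B
t=6: L0/L1/L2 = BCDE/A/- → run B
t=7: L0/L1/L2 = CDE/A/- → run C
t=8: L0/L1/L2 = CDE/A/- → run C
t=9: L0/L1/L2 = CDE/A/- → run C
t=10: L0/L1/L2 = CDE/A/- → run C
t=11: L0/L1/L2 = DE/A/- → run D
t=12: L0/L1/L2 = DE/A/- → run D
t=13: L0/L1/L2 = DE/A/- → run D
t=14: L0/L1/L2 = DE/A/- → run D
t=15: L0/L1/L2 = E/AD/- → run E
t=16: L0/L1/L2 = E/AD/- → run E
t=17: L0/L1/L2 = E/AD/- → run E
t=18: L0/L1/L2 = E/AD/- → run E
t=19: L0/L1/L2 = -/ADE/- → run A
t=20: L0/L1/L2 = -/ADE/- → run A
t=21: L0/L1/L2 = -/DE/- → run D
t=22: L0/L1/L2 = -/DE/- → run D
t=23: L0/L1/L2 = -/DE/- → run D
t=24: L0/L1/L2 = -/DE/- → run D
t=25: L0/L1/L2 = -/E/- → run E
t=26: (idle)
t=27: (idle)
t=28: (idle)
t=29: (idle)

running at tick 13 = D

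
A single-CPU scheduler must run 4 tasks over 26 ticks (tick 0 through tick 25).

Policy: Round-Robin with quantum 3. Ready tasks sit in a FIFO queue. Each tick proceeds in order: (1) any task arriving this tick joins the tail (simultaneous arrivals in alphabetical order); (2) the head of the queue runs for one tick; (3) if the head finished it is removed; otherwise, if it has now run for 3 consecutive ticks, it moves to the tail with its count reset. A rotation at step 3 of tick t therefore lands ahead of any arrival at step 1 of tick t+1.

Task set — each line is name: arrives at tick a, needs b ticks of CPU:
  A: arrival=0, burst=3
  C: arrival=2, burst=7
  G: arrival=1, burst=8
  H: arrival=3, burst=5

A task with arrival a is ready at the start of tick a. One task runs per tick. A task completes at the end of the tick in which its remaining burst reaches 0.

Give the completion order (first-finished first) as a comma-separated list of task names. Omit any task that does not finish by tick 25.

completion order = A, H, G, C

t=0: queue=[A] q_used=0 → run A
t=1: queue=[A,G] q_used=1 → run A
t=2: queue=[A,G,C] q_used=2 → run A
t=3: queue=[G,C,H] q_used=0 → run G
t=4: queue=[G,C,H] q_used=1 → run G
t=5: queue=[G,C,H] q_used=2 → run G
t=6: queue=[C,H,G] q_used=0 → run C
t=7: queue=[C,H,G] q_used=1 → run C
t=8: queue=[C,H,G] q_used=2 → run C
t=9: queue=[H,G,C] q_used=0 → run H
t=10: queue=[H,G,C] q_used=1 → run H
t=11: queue=[H,G,C] q_used=2 → run H
t=12: queue=[G,C,H] q_used=0 → run G
t=13: queue=[G,C,H] q_used=1 → run G
t=14: queue=[G,C,H] q_used=2 → run G
t=15: queue=[C,H,G] q_used=0 → run C
t=16: queue=[C,H,G] q_used=1 → run C
t=17: queue=[C,H,G] q_used=2 → run C
t=18: queue=[H,G,C] q_used=0 → run H
t=19: queue=[H,G,C] q_used=1 → run H
t=20: queue=[G,C] q_used=0 → run G
t=21: queue=[G,C] q_used=1 → run G
t=22: queue=[C] q_used=0 → run C
t=23: (idle)
t=24: (idle)
t=25: (idle)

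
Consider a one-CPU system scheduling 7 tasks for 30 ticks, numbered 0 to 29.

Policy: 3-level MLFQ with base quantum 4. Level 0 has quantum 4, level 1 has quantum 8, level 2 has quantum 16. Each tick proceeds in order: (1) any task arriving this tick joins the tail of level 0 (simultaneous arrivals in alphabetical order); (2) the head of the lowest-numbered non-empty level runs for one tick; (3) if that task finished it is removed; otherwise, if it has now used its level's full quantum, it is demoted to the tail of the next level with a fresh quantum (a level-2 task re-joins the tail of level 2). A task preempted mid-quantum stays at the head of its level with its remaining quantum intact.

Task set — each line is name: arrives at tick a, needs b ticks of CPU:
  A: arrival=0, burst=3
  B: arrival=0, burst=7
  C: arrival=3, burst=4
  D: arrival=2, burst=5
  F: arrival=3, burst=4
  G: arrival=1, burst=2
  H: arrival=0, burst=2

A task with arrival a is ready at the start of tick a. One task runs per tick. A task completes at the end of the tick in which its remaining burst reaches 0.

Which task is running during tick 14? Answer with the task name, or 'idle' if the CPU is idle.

running at tick 14 = D

t=0: L0/L1/L2 = ABH/-/- → run A
t=1: L0/L1/L2 = ABHG/-/- → run A
t=2: L0/L1/L2 = ABHGD/-/- → run A
t=3: L0/L1/L2 = BHGDCF/-/- → run B
t=4: L0/L1/L2 = BHGDCF/-/- → run B
t=5: L0/L1/L2 = BHGDCF/-/- → run B
t=6: L0/L1/L2 = BHGDCF/-/- → run B
t=7: L0/L1/L2 = HGDCF/B/- → run H
t=8: L0/L1/L2 = HGDCF/B/- → run H
t=9: L0/L1/L2 = GDCF/B/- → run G
t=10: L0/L1/L2 = GDCF/B/- → run G
t=11: L0/L1/L2 = DCF/B/- → run D
t=12: L0/L1/L2 = DCF/B/- → run D
t=13: L0/L1/L2 = DCF/B/- → run D
t=14: L0/L1/L2 = DCF/B/- → run D
t=15: L0/L1/L2 = CF/BD/- → run C
t=16: L0/L1/L2 = CF/BD/- → run C
t=17: L0/L1/L2 = CF/BD/- → run C
t=18: L0/L1/L2 = CF/BD/- → run C
t=19: L0/L1/L2 = F/BD/- → run F
t=20: L0/L1/L2 = F/BD/- → run F
t=21: L0/L1/L2 = F/BD/- → run F
t=22: L0/L1/L2 = F/BD/- → run F
t=23: L0/L1/L2 = -/BD/- → run B
t=24: L0/L1/L2 = -/BD/- → run B
t=25: L0/L1/L2 = -/BD/- → run B
t=26: L0/L1/L2 = -/D/- → run D
t=27: (idle)
t=28: (idle)
t=29: (idle)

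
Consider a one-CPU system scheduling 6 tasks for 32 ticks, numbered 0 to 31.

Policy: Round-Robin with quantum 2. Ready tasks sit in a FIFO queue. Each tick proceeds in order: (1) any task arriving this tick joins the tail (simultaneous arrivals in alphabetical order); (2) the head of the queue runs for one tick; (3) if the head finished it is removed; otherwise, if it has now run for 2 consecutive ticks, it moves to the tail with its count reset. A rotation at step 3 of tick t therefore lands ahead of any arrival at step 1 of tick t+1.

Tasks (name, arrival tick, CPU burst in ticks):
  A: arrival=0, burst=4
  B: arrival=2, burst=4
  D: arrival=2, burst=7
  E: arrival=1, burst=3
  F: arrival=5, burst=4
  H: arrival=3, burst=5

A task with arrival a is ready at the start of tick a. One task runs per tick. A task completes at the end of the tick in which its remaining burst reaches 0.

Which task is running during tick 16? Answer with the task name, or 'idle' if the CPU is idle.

running at tick 16 = B

t=0: queue=[A] q_used=0 → run A
t=1: queue=[A,E] q_used=1 → run A
t=2: queue=[E,A,B,D] q_used=0 → run E
t=3: queue=[E,A,B,D,H] q_used=1 → run E
t=4: queue=[A,B,D,H,E] q_used=0 → run A
t=5: queue=[A,B,D,H,E,F] q_used=1 → run A
t=6: queue=[B,D,H,E,F] q_used=0 → run B
t=7: queue=[B,D,H,E,F] q_used=1 → run B
t=8: queue=[D,H,E,F,B] q_used=0 → run D
t=9: queue=[D,H,E,F,B] q_used=1 → run D
t=10: queue=[H,E,F,B,D] q_used=0 → run H
t=11: queue=[H,E,F,B,D] q_used=1 → run H
t=12: queue=[E,F,B,D,H] q_used=0 → run E
t=13: queue=[F,B,D,H] q_used=0 → run F
t=14: queue=[F,B,D,H] q_used=1 → run F
t=15: queue=[B,D,H,F] q_used=0 → run B
t=16: queue=[B,D,H,F] q_used=1 → run B
t=17: queue=[D,H,F] q_used=0 → run D
t=18: queue=[D,H,F] q_used=1 → run D
t=19: queue=[H,F,D] q_used=0 → run H
t=20: queue=[H,F,D] q_used=1 → run H
t=21: queue=[F,D,H] q_used=0 → run F
t=22: queue=[F,D,H] q_used=1 → run F
t=23: queue=[D,H] q_used=0 → run D
t=24: queue=[D,H] q_used=1 → run D
t=25: queue=[H,D] q_used=0 → run H
t=26: queue=[D] q_used=0 → run D
t=27: (idle)
t=28: (idle)
t=29: (idle)
t=30: (idle)
t=31: (idle)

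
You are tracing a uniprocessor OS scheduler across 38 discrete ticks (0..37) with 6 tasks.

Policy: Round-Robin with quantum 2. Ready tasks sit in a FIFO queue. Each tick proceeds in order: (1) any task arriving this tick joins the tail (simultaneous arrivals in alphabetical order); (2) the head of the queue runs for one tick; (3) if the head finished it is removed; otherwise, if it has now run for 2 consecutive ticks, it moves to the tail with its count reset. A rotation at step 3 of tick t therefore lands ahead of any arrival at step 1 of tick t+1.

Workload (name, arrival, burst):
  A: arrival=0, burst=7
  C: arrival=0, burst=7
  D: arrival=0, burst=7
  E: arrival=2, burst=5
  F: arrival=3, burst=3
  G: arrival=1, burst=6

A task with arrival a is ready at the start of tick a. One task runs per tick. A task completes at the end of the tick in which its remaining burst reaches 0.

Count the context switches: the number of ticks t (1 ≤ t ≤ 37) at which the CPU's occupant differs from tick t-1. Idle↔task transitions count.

t=0: queue=[A,C,D] q_used=0 → run A
t=1: queue=[A,C,D,G] q_used=1 → run A
t=2: queue=[C,D,G,A,E] q_used=0 → run C
t=3: queue=[C,D,G,A,E,F] q_used=1 → run C
t=4: queue=[D,G,A,E,F,C] q_used=0 → run D
t=5: queue=[D,G,A,E,F,C] q_used=1 → run D
t=6: queue=[G,A,E,F,C,D] q_used=0 → run G
t=7: queue=[G,A,E,F,C,D] q_used=1 → run G
t=8: queue=[A,E,F,C,D,G] q_used=0 → run A
t=9: queue=[A,E,F,C,D,G] q_used=1 → run A
t=10: queue=[E,F,C,D,G,A] q_used=0 → run E
t=11: queue=[E,F,C,D,G,A] q_used=1 → run E
t=12: queue=[F,C,D,G,A,E] q_used=0 → run F
t=13: queue=[F,C,D,G,A,E] q_used=1 → run F
t=14: queue=[C,D,G,A,E,F] q_used=0 → run C
t=15: queue=[C,D,G,A,E,F] q_used=1 → run C
t=16: queue=[D,G,A,E,F,C] q_used=0 → run D
t=17: queue=[D,G,A,E,F,C] q_used=1 → run D
t=18: queue=[G,A,E,F,C,D] q_used=0 → run G
t=19: queue=[G,A,E,F,C,D] q_used=1 → run G
t=20: queue=[A,E,F,C,D,G] q_used=0 → run A
t=21: queue=[A,E,F,C,D,G] q_used=1 → run A
t=22: queue=[E,F,C,D,G,A] q_used=0 → run E
t=23: queue=[E,F,C,D,G,A] q_used=1 → run E
t=24: queue=[F,C,D,G,A,E] q_used=0 → run F
t=25: queue=[C,D,G,A,E] q_used=0 → run C
t=26: queue=[C,D,G,A,E] q_used=1 → run C
t=27: queue=[D,G,A,E,C] q_used=0 → run D
t=28: queue=[D,G,A,E,C] q_used=1 → run D
t=29: queue=[G,A,E,C,D] q_used=0 → run G
t=30: queue=[G,A,E,C,D] q_used=1 → run G
t=31: queue=[A,E,C,D] q_used=0 → run A
t=32: queue=[E,C,D] q_used=0 → run E
t=33: queue=[C,D] q_used=0 → run C
t=34: queue=[D] q_used=0 → run D
t=35: (idle)
t=36: (idle)
t=37: (idle)

context switches = 20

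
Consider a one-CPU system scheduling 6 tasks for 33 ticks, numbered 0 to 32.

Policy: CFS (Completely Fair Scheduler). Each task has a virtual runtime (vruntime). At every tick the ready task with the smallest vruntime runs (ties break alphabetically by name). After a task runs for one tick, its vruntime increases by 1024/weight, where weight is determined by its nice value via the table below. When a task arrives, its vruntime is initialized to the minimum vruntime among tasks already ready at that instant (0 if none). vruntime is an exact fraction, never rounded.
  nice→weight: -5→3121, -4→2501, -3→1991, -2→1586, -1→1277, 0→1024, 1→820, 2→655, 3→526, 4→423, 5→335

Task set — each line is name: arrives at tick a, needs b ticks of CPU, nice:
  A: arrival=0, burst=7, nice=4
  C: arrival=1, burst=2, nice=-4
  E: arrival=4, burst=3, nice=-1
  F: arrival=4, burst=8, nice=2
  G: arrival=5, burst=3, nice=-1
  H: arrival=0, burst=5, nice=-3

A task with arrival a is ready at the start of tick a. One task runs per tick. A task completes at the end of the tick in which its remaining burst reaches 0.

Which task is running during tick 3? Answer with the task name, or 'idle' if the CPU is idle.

running at tick 3 = C

t=0: vr[A=0 H=0] → run A
t=1: vr[A=1024/423 C=0 H=0] → run C
t=2: vr[A=1024/423 C=1024/2501 H=0] → run H
t=3: vr[A=1024/423 C=1024/2501 H=1024/1991] → run C
t=4: vr[A=1024/423 E=1024/1991 F=1024/1991 H=1024/1991] → run E
t=5: vr[A=1024/423 E=3346432/2542507 F=1024/1991 G=1024/1991 H=1024/1991] → run F
t=6: vr[A=1024/423 E=3346432/2542507 F=2709504/1304105 G=1024/1991 H=1024/1991] → run G
t=7: vr[A=1024/423 E=3346432/2542507 F=2709504/1304105 G=3346432/2542507 H=1024/1991] → run H
t=8: vr[A=1024/423 E=3346432/2542507 F=2709504/1304105 G=3346432/2542507 H=2048/1991] → run H
t=9: vr[A=1024/423 E=3346432/2542507 F=2709504/1304105 G=3346432/2542507 H=3072/1991] → run E
t=10: vr[A=1024/423 E=5385216/2542507 F=2709504/1304105 G=3346432/2542507 H=3072/1991] → run G
t=11: vr[A=1024/423 E=5385216/2542507 F=2709504/1304105 G=5385216/2542507 H=3072/1991] → run H
t=12: vr[A=1024/423 E=5385216/2542507 F=2709504/1304105 G=5385216/2542507 H=4096/1991] → run H
t=13: vr[A=1024/423 E=5385216/2542507 F=2709504/1304105 G=5385216/2542507] → run F
t=14: vr[A=1024/423 E=5385216/2542507 F=4748288/1304105 G=5385216/2542507] → run E
t=15: vr[A=1024/423 F=4748288/1304105 G=5385216/2542507] → run G
t=16: vr[A=1024/423 F=4748288/1304105] → run A
t=17: vr[A=2048/423 F=4748288/1304105] → run F
t=18: vr[A=2048/423 F=6787072/1304105] → run A
t=19: vr[A=1024/141 F=6787072/1304105] → run F
t=20: vr[A=1024/141 F=8825856/1304105] → run F
t=21: vr[A=1024/141 F=2172928/260821] → run A
t=22: vr[A=4096/423 F=2172928/260821] → run F
t=23: vr[A=4096/423 F=12903424/1304105] → run A
t=24: vr[A=5120/423 F=12903424/1304105] → run F
t=25: vr[A=5120/423 F=14942208/1304105] → run F
t=26: vr[A=5120/423] → run A
t=27: vr[A=2048/141] → run A
t=28: (idle)
t=29: (idle)
t=30: (idle)
t=31: (idle)
t=32: (idle)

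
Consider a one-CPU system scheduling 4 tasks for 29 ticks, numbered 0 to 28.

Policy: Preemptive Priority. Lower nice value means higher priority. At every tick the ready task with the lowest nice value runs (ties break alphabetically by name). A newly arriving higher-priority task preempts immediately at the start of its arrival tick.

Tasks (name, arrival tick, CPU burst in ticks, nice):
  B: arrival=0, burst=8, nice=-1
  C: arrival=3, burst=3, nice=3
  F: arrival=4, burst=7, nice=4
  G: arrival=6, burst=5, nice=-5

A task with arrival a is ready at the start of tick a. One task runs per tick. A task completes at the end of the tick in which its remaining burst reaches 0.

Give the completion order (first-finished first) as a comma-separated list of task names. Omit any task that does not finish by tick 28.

t=0: ready={B} → run B
t=1: ready={B} → run B
t=2: ready={B} → run B
t=3: ready={B,C} → run B
t=4: ready={B,C,F} → run B
t=5: ready={B,C,F} → run B
t=6: ready={B,C,F,G} → run G
t=7: ready={B,C,F,G} → run G
t=8: ready={B,C,F,G} → run G
t=9: ready={B,C,F,G} → run G
t=10: ready={B,C,F,G} → run G
t=11: ready={B,C,F} → run B
t=12: ready={B,C,F} → run B
t=13: ready={C,F} → run C
t=14: ready={C,F} → run C
t=15: ready={C,F} → run C
t=16: ready={F} → run F
t=17: ready={F} → run F
t=18: ready={F} → run F
t=19: ready={F} → run F
t=20: ready={F} → run F
t=21: ready={F} → run F
t=22: ready={F} → run F
t=23: (idle)
t=24: (idle)
t=25: (idle)
t=26: (idle)
t=27: (idle)
t=28: (idle)

completion order = G, B, C, F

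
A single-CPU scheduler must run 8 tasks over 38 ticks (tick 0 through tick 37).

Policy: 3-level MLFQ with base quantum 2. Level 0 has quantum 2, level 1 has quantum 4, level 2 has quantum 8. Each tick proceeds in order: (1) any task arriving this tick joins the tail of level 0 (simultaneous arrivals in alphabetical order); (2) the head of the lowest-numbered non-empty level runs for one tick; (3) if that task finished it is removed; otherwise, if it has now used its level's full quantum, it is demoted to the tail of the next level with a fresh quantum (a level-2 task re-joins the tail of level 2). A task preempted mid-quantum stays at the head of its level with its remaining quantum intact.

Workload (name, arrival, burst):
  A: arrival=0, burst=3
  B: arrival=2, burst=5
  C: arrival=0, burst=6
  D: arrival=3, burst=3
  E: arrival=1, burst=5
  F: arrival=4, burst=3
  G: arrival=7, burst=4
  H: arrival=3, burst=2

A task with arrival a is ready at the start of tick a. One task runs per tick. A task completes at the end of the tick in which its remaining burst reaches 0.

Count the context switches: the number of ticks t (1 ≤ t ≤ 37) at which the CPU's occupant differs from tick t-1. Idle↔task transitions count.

context switches = 15

t=0: L0/L1/L2 = AC/-/- → run A
t=1: L0/L1/L2 = ACE/-/- → run A
t=2: L0/L1/L2 = CEB/A/- → run C
t=3: L0/L1/L2 = CEBDH/A/- → run C
t=4: L0/L1/L2 = EBDHF/AC/- → run E
t=5: L0/L1/L2 = EBDHF/AC/- → run E
t=6: L0/L1/L2 = BDHF/ACE/- → run B
t=7: L0/L1/L2 = BDHFG/ACE/- → run B
t=8: L0/L1/L2 = DHFG/ACEB/- → run D
t=9: L0/L1/L2 = DHFG/ACEB/- → run D
t=10: L0/L1/L2 = HFG/ACEBD/- → run H
t=11: L0/L1/L2 = HFG/ACEBD/- → run H
t=12: L0/L1/L2 = FG/ACEBD/- → run F
t=13: L0/L1/L2 = FG/ACEBD/- → run F
t=14: L0/L1/L2 = G/ACEBDF/- → run G
t=15: L0/L1/L2 = G/ACEBDF/- → run G
t=16: L0/L1/L2 = -/ACEBDFG/- → run A
t=17: L0/L1/L2 = -/CEBDFG/- → run C
t=18: L0/L1/L2 = -/CEBDFG/- → run C
t=19: L0/L1/L2 = -/CEBDFG/- → run C
t=20: L0/L1/L2 = -/CEBDFG/- → run C
t=21: L0/L1/L2 = -/EBDFG/- → run E
t=22: L0/L1/L2 = -/EBDFG/- → run E
t=23: L0/L1/L2 = -/EBDFG/- → run E
t=24: L0/L1/L2 = -/BDFG/- → run B
t=25: L0/L1/L2 = -/BDFG/- → run B
t=26: L0/L1/L2 = -/BDFG/- → run B
t=27: L0/L1/L2 = -/DFG/- → run D
t=28: L0/L1/L2 = -/FG/- → run F
t=29: L0/L1/L2 = -/G/- → run G
t=30: L0/L1/L2 = -/G/- → run G
t=31: (idle)
t=32: (idle)
t=33: (idle)
t=34: (idle)
t=35: (idle)
t=36: (idle)
t=37: (idle)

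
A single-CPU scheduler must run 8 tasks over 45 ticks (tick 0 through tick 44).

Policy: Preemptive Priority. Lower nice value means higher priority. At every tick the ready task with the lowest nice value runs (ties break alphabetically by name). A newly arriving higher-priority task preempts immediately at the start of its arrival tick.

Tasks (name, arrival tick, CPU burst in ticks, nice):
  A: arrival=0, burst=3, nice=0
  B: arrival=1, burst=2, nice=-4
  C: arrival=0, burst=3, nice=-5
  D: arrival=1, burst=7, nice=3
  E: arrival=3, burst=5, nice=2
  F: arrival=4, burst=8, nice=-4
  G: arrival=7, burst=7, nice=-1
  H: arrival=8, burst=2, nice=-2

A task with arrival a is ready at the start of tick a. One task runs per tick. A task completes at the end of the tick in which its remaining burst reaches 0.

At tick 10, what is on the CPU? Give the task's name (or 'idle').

t=0: ready={A,C} → run C
t=1: ready={A,B,C,D} → run C
t=2: ready={A,B,C,D} → run C
t=3: ready={A,B,D,E} → run B
t=4: ready={A,B,D,E,F} → run B
t=5: ready={A,D,E,F} → run F
t=6: ready={A,D,E,F} → run F
t=7: ready={A,D,E,F,G} → run F
t=8: ready={A,D,E,F,G,H} → run F
t=9: ready={A,D,E,F,G,H} → run F
t=10: ready={A,D,E,F,G,H} → run F
t=11: ready={A,D,E,F,G,H} → run F
t=12: ready={A,D,E,F,G,H} → run F
t=13: ready={A,D,E,G,H} → run H
t=14: ready={A,D,E,G,H} → run H
t=15: ready={A,D,E,G} → run G
t=16: ready={A,D,E,G} → run G
t=17: ready={A,D,E,G} → run G
t=18: ready={A,D,E,G} → run G
t=19: ready={A,D,E,G} → run G
t=20: ready={A,D,E,G} → run G
t=21: ready={A,D,E,G} → run G
t=22: ready={A,D,E} → run A
t=23: ready={A,D,E} → run A
t=24: ready={A,D,E} → run A
t=25: ready={D,E} → run E
t=26: ready={D,E} → run E
t=27: ready={D,E} → run E
t=28: ready={D,E} → run E
t=29: ready={D,E} → run E
t=30: ready={D} → run D
t=31: ready={D} → run D
t=32: ready={D} → run D
t=33: ready={D} → run D
t=34: ready={D} → run D
t=35: ready={D} → run D
t=36: ready={D} → run D
t=37: (idle)
t=38: (idle)
t=39: (idle)
t=40: (idle)
t=41: (idle)
t=42: (idle)
t=43: (idle)
t=44: (idle)

running at tick 10 = F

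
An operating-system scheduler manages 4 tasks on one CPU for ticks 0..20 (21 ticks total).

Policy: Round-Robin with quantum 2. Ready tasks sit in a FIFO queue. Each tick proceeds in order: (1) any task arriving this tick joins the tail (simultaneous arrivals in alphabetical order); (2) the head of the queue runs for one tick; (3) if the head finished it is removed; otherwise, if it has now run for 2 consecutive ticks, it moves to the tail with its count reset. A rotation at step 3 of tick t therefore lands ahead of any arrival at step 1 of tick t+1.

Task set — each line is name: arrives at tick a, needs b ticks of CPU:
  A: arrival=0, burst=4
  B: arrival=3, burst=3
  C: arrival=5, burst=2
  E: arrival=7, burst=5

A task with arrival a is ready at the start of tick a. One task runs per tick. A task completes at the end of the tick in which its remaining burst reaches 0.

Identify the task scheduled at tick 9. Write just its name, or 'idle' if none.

t=0: queue=[A] q_used=0 → run A
t=1: queue=[A] q_used=1 → run A
t=2: queue=[A] q_used=0 → run A
t=3: queue=[A,B] q_used=1 → run A
t=4: queue=[B] q_used=0 → run B
t=5: queue=[B,C] q_used=1 → run B
t=6: queue=[C,B] q_used=0 → run C
t=7: queue=[C,B,E] q_used=1 → run C
t=8: queue=[B,E] q_used=0 → run B
t=9: queue=[E] q_used=0 → run E
t=10: queue=[E] q_used=1 → run E
t=11: queue=[E] q_used=0 → run E
t=12: queue=[E] q_used=1 → run E
t=13: queue=[E] q_used=0 → run E
t=14: (idle)
t=15: (idle)
t=16: (idle)
t=17: (idle)
t=18: (idle)
t=19: (idle)
t=20: (idle)

running at tick 9 = E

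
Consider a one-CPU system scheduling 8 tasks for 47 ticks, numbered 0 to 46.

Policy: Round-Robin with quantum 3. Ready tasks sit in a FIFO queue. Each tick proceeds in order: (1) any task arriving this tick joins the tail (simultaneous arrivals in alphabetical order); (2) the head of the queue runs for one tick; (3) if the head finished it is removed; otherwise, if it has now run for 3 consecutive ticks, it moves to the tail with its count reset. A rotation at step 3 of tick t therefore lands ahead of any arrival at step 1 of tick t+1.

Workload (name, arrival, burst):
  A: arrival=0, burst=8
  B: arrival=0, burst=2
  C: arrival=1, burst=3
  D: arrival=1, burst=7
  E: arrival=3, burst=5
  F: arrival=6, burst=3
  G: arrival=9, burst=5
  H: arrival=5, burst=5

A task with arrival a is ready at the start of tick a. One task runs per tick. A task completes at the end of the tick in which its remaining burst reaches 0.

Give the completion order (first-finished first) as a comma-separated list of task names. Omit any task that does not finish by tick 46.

completion order = B, C, F, A, E, H, G, D

t=0: queue=[A,B] q_used=0 → run A
t=1: queue=[A,B,C,D] q_used=1 → run A
t=2: queue=[A,B,C,D] q_used=2 → run A
t=3: queue=[B,C,D,A,E] q_used=0 → run B
t=4: queue=[B,C,D,A,E] q_used=1 → run B
t=5: queue=[C,D,A,E,H] q_used=0 → run C
t=6: queue=[C,D,A,E,H,F] q_used=1 → run C
t=7: queue=[C,D,A,E,H,F] q_used=2 → run C
t=8: queue=[D,A,E,H,F] q_used=0 → run D
t=9: queue=[D,A,E,H,F,G] q_used=1 → run D
t=10: queue=[D,A,E,H,F,G] q_used=2 → run D
t=11: queue=[A,E,H,F,G,D] q_used=0 → run A
t=12: queue=[A,E,H,F,G,D] q_used=1 → run A
t=13: queue=[A,E,H,F,G,D] q_used=2 → run A
t=14: queue=[E,H,F,G,D,A] q_used=0 → run E
t=15: queue=[E,H,F,G,D,A] q_used=1 → run E
t=16: queue=[E,H,F,G,D,A] q_used=2 → run E
t=17: queue=[H,F,G,D,A,E] q_used=0 → run H
t=18: queue=[H,F,G,D,A,E] q_used=1 → run H
t=19: queue=[H,F,G,D,A,E] q_used=2 → run H
t=20: queue=[F,G,D,A,E,H] q_used=0 → run F
t=21: queue=[F,G,D,A,E,H] q_used=1 → run F
t=22: queue=[F,G,D,A,E,H] q_used=2 → run F
t=23: queue=[G,D,A,E,H] q_used=0 → run G
t=24: queue=[G,D,A,E,H] q_used=1 → run G
t=25: queue=[G,D,A,E,H] q_used=2 → run G
t=26: queue=[D,A,E,H,G] q_used=0 → run D
t=27: queue=[D,A,E,H,G] q_used=1 → run D
t=28: queue=[D,A,E,H,G] q_used=2 → run D
t=29: queue=[A,E,H,G,D] q_used=0 → run A
t=30: queue=[A,E,H,G,D] q_used=1 → run A
t=31: queue=[E,H,G,D] q_used=0 → run E
t=32: queue=[E,H,G,D] q_used=1 → run E
t=33: queue=[H,G,D] q_used=0 → run H
t=34: queue=[H,G,D] q_used=1 → run H
t=35: queue=[G,D] q_used=0 → run G
t=36: queue=[G,D] q_used=1 → run G
t=37: queue=[D] q_used=0 → run D
t=38: (idle)
t=39: (idle)
t=40: (idle)
t=41: (idle)
t=42: (idle)
t=43: (idle)
t=44: (idle)
t=45: (idle)
t=46: (idle)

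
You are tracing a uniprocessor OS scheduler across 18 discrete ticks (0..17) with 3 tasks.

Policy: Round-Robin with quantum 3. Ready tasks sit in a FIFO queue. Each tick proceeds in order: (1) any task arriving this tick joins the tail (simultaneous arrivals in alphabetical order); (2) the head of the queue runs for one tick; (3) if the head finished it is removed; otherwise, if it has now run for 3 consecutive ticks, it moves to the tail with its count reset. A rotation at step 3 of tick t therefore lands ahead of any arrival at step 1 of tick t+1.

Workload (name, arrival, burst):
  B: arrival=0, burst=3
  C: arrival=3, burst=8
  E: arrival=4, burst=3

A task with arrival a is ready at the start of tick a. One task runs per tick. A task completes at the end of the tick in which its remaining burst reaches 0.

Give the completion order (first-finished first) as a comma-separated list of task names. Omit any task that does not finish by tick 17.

t=0: queue=[B] q_used=0 → run B
t=1: queue=[B] q_used=1 → run B
t=2: queue=[B] q_used=2 → run B
t=3: queue=[C] q_used=0 → run C
t=4: queue=[C,E] q_used=1 → run C
t=5: queue=[C,E] q_used=2 → run C
t=6: queue=[E,C] q_used=0 → run E
t=7: queue=[E,C] q_used=1 → run E
t=8: queue=[E,C] q_used=2 → run E
t=9: queue=[C] q_used=0 → run C
t=10: queue=[C] q_used=1 → run C
t=11: queue=[C] q_used=2 → run C
t=12: queue=[C] q_used=0 → run C
t=13: queue=[C] q_used=1 → run C
t=14: (idle)
t=15: (idle)
t=16: (idle)
t=17: (idle)

completion order = B, E, C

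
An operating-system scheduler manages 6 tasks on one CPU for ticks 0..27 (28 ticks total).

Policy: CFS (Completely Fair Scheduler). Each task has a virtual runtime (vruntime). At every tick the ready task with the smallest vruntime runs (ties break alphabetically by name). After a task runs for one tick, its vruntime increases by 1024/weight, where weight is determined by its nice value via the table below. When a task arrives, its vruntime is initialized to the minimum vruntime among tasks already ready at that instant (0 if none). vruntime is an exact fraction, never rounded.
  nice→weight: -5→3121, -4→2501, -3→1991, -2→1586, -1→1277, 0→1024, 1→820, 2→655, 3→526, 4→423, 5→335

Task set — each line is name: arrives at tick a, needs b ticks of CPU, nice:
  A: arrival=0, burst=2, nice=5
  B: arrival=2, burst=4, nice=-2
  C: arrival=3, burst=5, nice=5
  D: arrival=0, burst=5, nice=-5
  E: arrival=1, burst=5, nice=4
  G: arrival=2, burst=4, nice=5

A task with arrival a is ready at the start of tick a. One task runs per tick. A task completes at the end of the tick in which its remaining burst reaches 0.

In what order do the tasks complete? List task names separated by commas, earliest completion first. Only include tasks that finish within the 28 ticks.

completion order = D, B, A, G, E, C

t=0: vr[A=0 D=0] → run A
t=1: vr[A=1024/335 D=0 E=0] → run D
t=2: vr[A=1024/335 B=0 D=1024/3121 E=0 G=0] → run B
t=3: vr[A=1024/335 B=512/793 C=0 D=1024/3121 E=0 G=0] → run C
t=4: vr[A=1024/335 B=512/793 C=1024/335 D=1024/3121 E=0 G=0] → run E
t=5: vr[A=1024/335 B=512/793 C=1024/335 D=1024/3121 E=1024/423 G=0] → run G
t=6: vr[A=1024/335 B=512/793 C=1024/335 D=1024/3121 E=1024/423 G=1024/335] → run D
t=7: vr[A=1024/335 B=512/793 C=1024/335 D=2048/3121 E=1024/423 G=1024/335] → run B
t=8: vr[A=1024/335 B=1024/793 C=1024/335 D=2048/3121 E=1024/423 G=1024/335] → run D
t=9: vr[A=1024/335 B=1024/793 C=1024/335 D=3072/3121 E=1024/423 G=1024/335] → run D
t=10: vr[A=1024/335 B=1024/793 C=1024/335 D=4096/3121 E=1024/423 G=1024/335] → run B
t=11: vr[A=1024/335 B=1536/793 C=1024/335 D=4096/3121 E=1024/423 G=1024/335] → run D
t=12: vr[A=1024/335 B=1536/793 C=1024/335 E=1024/423 G=1024/335] → run B
t=13: vr[A=1024/335 C=1024/335 E=1024/423 G=1024/335] → run E
t=14: vr[A=1024/335 C=1024/335 E=2048/423 G=1024/335] → run A
t=15: vr[C=1024/335 E=2048/423 G=1024/335] → run C
t=16: vr[C=2048/335 E=2048/423 G=1024/335] → run G
t=17: vr[C=2048/335 E=2048/423 G=2048/335] → run E
t=18: vr[C=2048/335 E=1024/141 G=2048/335] → run C
t=19: vr[C=3072/335 E=1024/141 G=2048/335] → run G
t=20: vr[C=3072/335 E=1024/141 G=3072/335] → run E
t=21: vr[C=3072/335 E=4096/423 G=3072/335] → run C
t=22: vr[C=4096/335 E=4096/423 G=3072/335] → run G
t=23: vr[C=4096/335 E=4096/423] → run E
t=24: vr[C=4096/335] → run C
t=25: (idle)
t=26: (idle)
t=27: (idle)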